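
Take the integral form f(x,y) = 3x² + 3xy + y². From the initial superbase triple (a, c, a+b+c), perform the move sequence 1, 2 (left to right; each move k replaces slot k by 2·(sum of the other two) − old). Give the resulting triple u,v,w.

start (3,1,7) = (f(1,0),f(0,1),f(1,1))
replace slot 1: 2·(1+7) − 3 = 13 → (13,1,7)
replace slot 2: 2·(13+7) − 1 = 39 → (13,39,7)

13,39,7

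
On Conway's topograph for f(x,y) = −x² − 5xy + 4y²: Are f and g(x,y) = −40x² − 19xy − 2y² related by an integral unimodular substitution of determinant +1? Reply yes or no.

D₁ = 41, D₂ = 41
river cycle of f (length 10): (4, 5, -1), (-1, 5, 4), (4, 3, -2), (-2, 5, 2), (2, 3, -4), (-4, 5, 1), (1, 5, -4), (-4, 3, 2), (2, 5, -2), (-2, 3, 4)
river cycle of g (length 10): (-2, 3, 4), (4, 5, -1), (-1, 5, 4), (4, 3, -2), (-2, 5, 2), (2, 3, -4), (-4, 5, 1), (1, 5, -4), (-4, 3, 2), (2, 5, -2)
cycles coincide ⇒ equivalent

yes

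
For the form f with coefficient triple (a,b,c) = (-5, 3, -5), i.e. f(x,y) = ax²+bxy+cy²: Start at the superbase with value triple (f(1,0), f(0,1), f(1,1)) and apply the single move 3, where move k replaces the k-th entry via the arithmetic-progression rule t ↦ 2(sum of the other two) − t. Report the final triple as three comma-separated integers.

start (-5,-5,-7) = (f(1,0),f(0,1),f(1,1))
replace slot 3: 2·((-5)+(-5)) − (-7) = -13 → (-5,-5,-13)

-5,-5,-13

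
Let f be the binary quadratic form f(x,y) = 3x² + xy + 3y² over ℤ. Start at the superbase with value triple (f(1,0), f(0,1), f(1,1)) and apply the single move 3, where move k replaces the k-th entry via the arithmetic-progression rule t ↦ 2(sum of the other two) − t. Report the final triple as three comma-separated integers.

start (3,3,7) = (f(1,0),f(0,1),f(1,1))
replace slot 3: 2·(3+3) − 7 = 5 → (3,3,5)

3,3,5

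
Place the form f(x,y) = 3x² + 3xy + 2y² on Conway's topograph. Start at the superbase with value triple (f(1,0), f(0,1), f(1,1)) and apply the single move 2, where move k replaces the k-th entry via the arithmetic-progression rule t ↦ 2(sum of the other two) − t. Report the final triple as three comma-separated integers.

start (3,2,8) = (f(1,0),f(0,1),f(1,1))
replace slot 2: 2·(3+8) − 2 = 20 → (3,20,8)

3,20,8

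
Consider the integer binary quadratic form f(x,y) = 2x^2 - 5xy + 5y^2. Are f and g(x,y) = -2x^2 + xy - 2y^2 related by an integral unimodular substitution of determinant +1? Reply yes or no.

D₁ = -15, D₂ = -15
f: translate: b→-1 (≡-5 mod 4), so (2,-5,5)→(2,-1,2)
f: flip: (2,-1,2)→(2,1,2)
f: reduced (well bottom): (2,1,2) with a≤c, −a<b≤a
g is negative-definite; reduce −g:
−g: flip: (2,-1,2)→(2,1,2)
−g: reduced (well bottom): (2,1,2) with a≤c, −a<b≤a
flip sign back: reduced form of g is (-2,-1,-2)
reduced forms (2, 1, 2) vs (-2, -1, -2) ⇒ inequivalent

no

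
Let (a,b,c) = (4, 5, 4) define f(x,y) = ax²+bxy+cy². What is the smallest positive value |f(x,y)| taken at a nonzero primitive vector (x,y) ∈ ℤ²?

translate: b→-3 (≡5 mod 8), so (4,5,4)→(4,-3,3)
flip: (4,-3,3)→(3,3,4)
reduced (well bottom): (3,3,4) with a≤c, −a<b≤a
well minimum = a = 3

3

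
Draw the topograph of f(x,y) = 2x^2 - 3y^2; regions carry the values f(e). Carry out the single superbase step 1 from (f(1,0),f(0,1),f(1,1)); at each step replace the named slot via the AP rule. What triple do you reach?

start (2,-3,-1) = (f(1,0),f(0,1),f(1,1))
replace slot 1: 2·((-3)+(-1)) − 2 = -10 → (-10,-3,-1)

-10,-3,-1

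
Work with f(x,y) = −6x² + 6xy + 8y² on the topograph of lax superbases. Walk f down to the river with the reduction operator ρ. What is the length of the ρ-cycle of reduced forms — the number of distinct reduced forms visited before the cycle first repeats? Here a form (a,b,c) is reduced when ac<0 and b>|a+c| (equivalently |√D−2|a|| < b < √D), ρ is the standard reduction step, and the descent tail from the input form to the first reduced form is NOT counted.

D = 228, ⌊√D⌋ = 15
river: ρ → (8,10,-4)
river: ρ → (-4,14,2)
river: ρ → (2,14,-4)
river: ρ → (-4,10,8)
river: ρ → (8,6,-6)
river: ρ → (-6,6,8)
ρ-cycle length = 6 (tail of 0 descent steps not counted)

6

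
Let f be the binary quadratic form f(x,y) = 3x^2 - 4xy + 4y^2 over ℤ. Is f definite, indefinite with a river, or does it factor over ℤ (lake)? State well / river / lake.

D = b²−4ac = (-4)² − 4·3·4 = -32
D < 0 ⇒ definite ⇒ every region one sign ⇒ single well

well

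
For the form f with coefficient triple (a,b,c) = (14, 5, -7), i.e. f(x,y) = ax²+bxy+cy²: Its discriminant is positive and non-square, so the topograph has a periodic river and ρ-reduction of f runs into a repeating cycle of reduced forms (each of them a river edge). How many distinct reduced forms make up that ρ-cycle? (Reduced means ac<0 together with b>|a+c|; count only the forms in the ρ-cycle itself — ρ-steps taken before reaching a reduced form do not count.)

D = 417, ⌊√D⌋ = 20
descent: ρ → (-7,9,12)  [lands on river]
river: ρ → (12,15,-4)
river: ρ → (-4,17,8)
river: ρ → (8,15,-6)
river: ρ → (-6,9,14)
river: ρ → (14,19,-1)
river: ρ → (-1,19,14)
river: ρ → (14,9,-6)
river: ρ → (-6,15,8)
river: ρ → (8,17,-4)
river: ρ → (-4,15,12)
river: ρ → (12,9,-7)
river: ρ → (-7,19,2)
river: ρ → (2,17,-16)
river: ρ → (-16,15,3)
river: ρ → (3,15,-16)
river: ρ → (-16,17,2)
river: ρ → (2,19,-7)
ρ-cycle length = 18 (tail of 1 descent step not counted)

18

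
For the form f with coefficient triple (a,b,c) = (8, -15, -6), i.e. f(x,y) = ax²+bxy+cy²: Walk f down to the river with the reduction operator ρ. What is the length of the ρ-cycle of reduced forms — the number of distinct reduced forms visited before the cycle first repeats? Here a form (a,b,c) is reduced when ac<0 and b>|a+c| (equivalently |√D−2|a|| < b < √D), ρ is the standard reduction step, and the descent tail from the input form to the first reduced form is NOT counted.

D = 417, ⌊√D⌋ = 20
descent: ρ → (-6,15,8)  [lands on river]
river: ρ → (8,17,-4)
river: ρ → (-4,15,12)
river: ρ → (12,9,-7)
river: ρ → (-7,19,2)
river: ρ → (2,17,-16)
river: ρ → (-16,15,3)
river: ρ → (3,15,-16)
river: ρ → (-16,17,2)
river: ρ → (2,19,-7)
river: ρ → (-7,9,12)
river: ρ → (12,15,-4)
river: ρ → (-4,17,8)
river: ρ → (8,15,-6)
river: ρ → (-6,9,14)
river: ρ → (14,19,-1)
river: ρ → (-1,19,14)
river: ρ → (14,9,-6)
ρ-cycle length = 18 (tail of 1 descent step not counted)

18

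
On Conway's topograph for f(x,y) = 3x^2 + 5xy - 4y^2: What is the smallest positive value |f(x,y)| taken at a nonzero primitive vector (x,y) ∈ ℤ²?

river: ρ → (-4,3,4)
river: ρ → (4,5,-3)
river: ρ → (-3,7,2)
river: ρ → (2,5,-6)
river: ρ → (-6,7,1)
river: ρ → (1,7,-6)
river: ρ → (-6,5,2)
river: ρ → (2,7,-3)
river: ρ → (-3,5,4)
river: ρ → (4,3,-4)
river: ρ → (-4,5,3)
river: ρ → (3,7,-2)
river: ρ → (-2,5,6)
river: ρ → (6,7,-1)
river: ρ → (-1,7,6)
river: ρ → (6,5,-2)
river: ρ → (-2,7,3)
river: ρ → (3,5,-4)
closes: descent 0, river 18
min |a| on river = 1

1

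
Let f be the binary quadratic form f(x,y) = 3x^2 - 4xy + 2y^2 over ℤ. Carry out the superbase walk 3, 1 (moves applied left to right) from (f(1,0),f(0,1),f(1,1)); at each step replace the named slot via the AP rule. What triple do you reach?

start (3,2,1) = (f(1,0),f(0,1),f(1,1))
replace slot 3: 2·(3+2) − 1 = 9 → (3,2,9)
replace slot 1: 2·(2+9) − 3 = 19 → (19,2,9)

19,2,9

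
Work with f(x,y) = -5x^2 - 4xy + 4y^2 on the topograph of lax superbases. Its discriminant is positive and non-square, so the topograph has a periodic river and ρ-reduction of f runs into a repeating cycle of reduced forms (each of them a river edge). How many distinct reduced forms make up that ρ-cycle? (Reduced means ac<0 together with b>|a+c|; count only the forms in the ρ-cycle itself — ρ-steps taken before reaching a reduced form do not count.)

D = 96, ⌊√D⌋ = 9
descent: ρ → (4,4,-5)  [lands on river]
river: ρ → (-5,6,3)
river: ρ → (3,6,-5)
river: ρ → (-5,4,4)
ρ-cycle length = 4 (tail of 1 descent step not counted)

4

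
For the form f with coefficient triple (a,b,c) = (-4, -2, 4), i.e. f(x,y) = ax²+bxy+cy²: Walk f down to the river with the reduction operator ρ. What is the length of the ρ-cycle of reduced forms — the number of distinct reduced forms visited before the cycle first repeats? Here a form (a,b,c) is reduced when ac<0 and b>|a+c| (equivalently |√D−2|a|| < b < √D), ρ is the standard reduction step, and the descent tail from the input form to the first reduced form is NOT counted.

D = 68, ⌊√D⌋ = 8
descent: ρ → (4,2,-4)  [lands on river]
river: ρ → (-4,6,2)
river: ρ → (2,6,-4)
river: ρ → (-4,2,4)
river: ρ → (4,6,-2)
river: ρ → (-2,6,4)
ρ-cycle length = 6 (tail of 1 descent step not counted)

6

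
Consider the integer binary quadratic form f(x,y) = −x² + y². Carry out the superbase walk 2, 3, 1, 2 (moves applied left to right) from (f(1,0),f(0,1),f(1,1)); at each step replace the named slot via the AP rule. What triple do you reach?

start (-1,1,0) = (f(1,0),f(0,1),f(1,1))
replace slot 2: 2·((-1)+0) − 1 = -3 → (-1,-3,0)
replace slot 3: 2·((-1)+(-3)) − 0 = -8 → (-1,-3,-8)
replace slot 1: 2·((-3)+(-8)) − (-1) = -21 → (-21,-3,-8)
replace slot 2: 2·((-21)+(-8)) − (-3) = -55 → (-21,-55,-8)

-21,-55,-8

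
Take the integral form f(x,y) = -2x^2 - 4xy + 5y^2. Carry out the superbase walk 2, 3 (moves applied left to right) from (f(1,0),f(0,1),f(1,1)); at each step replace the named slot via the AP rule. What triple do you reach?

start (-2,5,-1) = (f(1,0),f(0,1),f(1,1))
replace slot 2: 2·((-2)+(-1)) − 5 = -11 → (-2,-11,-1)
replace slot 3: 2·((-2)+(-11)) − (-1) = -25 → (-2,-11,-25)

-2,-11,-25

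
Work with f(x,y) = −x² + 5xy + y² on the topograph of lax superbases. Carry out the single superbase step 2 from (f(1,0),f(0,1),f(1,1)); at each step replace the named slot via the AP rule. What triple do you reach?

start (-1,1,5) = (f(1,0),f(0,1),f(1,1))
replace slot 2: 2·((-1)+5) − 1 = 7 → (-1,7,5)

-1,7,5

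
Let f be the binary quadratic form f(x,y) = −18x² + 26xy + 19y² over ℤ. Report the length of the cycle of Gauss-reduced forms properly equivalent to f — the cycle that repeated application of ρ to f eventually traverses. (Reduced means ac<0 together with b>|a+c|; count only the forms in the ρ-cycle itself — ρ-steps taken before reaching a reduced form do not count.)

D = 2044, ⌊√D⌋ = 45
river: ρ → (19,12,-25)
river: ρ → (-25,38,6)
river: ρ → (6,34,-37)
river: ρ → (-37,40,3)
river: ρ → (3,44,-9)
river: ρ → (-9,28,35)
river: ρ → (35,42,-2)
river: ρ → (-2,42,35)
river: ρ → (35,28,-9)
river: ρ → (-9,44,3)
river: ρ → (3,40,-37)
river: ρ → (-37,34,6)
river: ρ → (6,38,-25)
river: ρ → (-25,12,19)
river: ρ → (19,26,-18)
river: ρ → (-18,10,27)
river: ρ → (27,44,-1)
river: ρ → (-1,44,27)
river: ρ → (27,10,-18)
river: ρ → (-18,26,19)
ρ-cycle length = 20 (tail of 0 descent steps not counted)

20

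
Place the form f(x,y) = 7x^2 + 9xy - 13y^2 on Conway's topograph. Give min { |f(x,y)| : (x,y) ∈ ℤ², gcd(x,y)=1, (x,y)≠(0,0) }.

river: ρ → (-13,17,3)
river: ρ → (3,19,-7)
river: ρ → (-7,9,13)
river: ρ → (13,17,-3)
river: ρ → (-3,19,7)
river: ρ → (7,9,-13)
closes: descent 0, river 6
min |a| on river = 3

3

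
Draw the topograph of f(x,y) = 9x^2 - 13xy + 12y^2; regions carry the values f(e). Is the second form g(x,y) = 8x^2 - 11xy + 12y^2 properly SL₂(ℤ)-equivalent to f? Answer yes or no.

D₁ = -263, D₂ = -263
f: translate: b→5 (≡-13 mod 18), so (9,-13,12)→(9,5,8)
f: flip: (9,5,8)→(8,-5,9)
f: reduced (well bottom): (8,-5,9) with a≤c, −a<b≤a
g: translate: b→5 (≡-11 mod 16), so (8,-11,12)→(8,5,9)
g: reduced (well bottom): (8,5,9) with a≤c, −a<b≤a
reduced forms (8, -5, 9) vs (8, 5, 9) ⇒ inequivalent

no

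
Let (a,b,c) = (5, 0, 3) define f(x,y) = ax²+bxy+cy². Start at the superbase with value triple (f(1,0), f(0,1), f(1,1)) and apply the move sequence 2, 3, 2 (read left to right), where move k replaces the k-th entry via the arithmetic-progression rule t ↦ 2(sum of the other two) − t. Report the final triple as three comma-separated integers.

start (5,3,8) = (f(1,0),f(0,1),f(1,1))
replace slot 2: 2·(5+8) − 3 = 23 → (5,23,8)
replace slot 3: 2·(5+23) − 8 = 48 → (5,23,48)
replace slot 2: 2·(5+48) − 23 = 83 → (5,83,48)

5,83,48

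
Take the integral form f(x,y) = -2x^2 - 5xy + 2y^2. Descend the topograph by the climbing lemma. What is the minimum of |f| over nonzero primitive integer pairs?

descent: ρ → (2,5,-2)  [lands on river]
river: ρ → (-2,3,4)
river: ρ → (4,5,-1)
river: ρ → (-1,5,4)
river: ρ → (4,3,-2)
river: ρ → (-2,5,2)
river: ρ → (2,3,-4)
river: ρ → (-4,5,1)
river: ρ → (1,5,-4)
river: ρ → (-4,3,2)
closes: descent 1, river 10
min |a| on river = 1

1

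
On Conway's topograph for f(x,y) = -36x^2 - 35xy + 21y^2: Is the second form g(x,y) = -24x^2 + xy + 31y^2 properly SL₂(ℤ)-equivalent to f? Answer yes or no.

D₁ = 4249, D₂ = 2977
discriminants differ ⇒ not SL₂(ℤ)-equivalent

no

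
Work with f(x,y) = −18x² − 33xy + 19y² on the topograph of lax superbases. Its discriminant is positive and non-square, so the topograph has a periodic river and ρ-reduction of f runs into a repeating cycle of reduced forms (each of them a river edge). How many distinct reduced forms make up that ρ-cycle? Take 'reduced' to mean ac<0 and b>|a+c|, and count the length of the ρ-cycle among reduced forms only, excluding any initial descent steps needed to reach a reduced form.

D = 2457, ⌊√D⌋ = 49
descent: ρ → (19,33,-18)  [lands on river]
river: ρ → (-18,39,13)
river: ρ → (13,39,-18)
river: ρ → (-18,33,19)
river: ρ → (19,43,-8)
river: ρ → (-8,37,34)
river: ρ → (34,31,-11)
river: ρ → (-11,35,28)
river: ρ → (28,21,-18)
river: ρ → (-18,15,31)
river: ρ → (31,47,-2)
river: ρ → (-2,49,7)
river: ρ → (7,49,-2)
river: ρ → (-2,47,31)
river: ρ → (31,15,-18)
river: ρ → (-18,21,28)
river: ρ → (28,35,-11)
river: ρ → (-11,31,34)
river: ρ → (34,37,-8)
river: ρ → (-8,43,19)
ρ-cycle length = 20 (tail of 1 descent step not counted)

20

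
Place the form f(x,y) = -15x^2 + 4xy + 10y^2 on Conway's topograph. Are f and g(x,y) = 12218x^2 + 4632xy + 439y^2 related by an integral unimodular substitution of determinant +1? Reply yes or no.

D₁ = 616, D₂ = 616
river cycle of f (length 10): (10, 16, -9), (-9, 20, 6), (6, 16, -15), (-15, 14, 7), (7, 14, -15), (-15, 16, 6), (6, 20, -9), (-9, 16, 10), (10, 24, -1), (-1, 24, 10)
river cycle of g (length 10): (-1, 24, 10), (10, 16, -9), (-9, 20, 6), (6, 16, -15), (-15, 14, 7), (7, 14, -15), (-15, 16, 6), (6, 20, -9), (-9, 16, 10), (10, 24, -1)
cycles coincide ⇒ equivalent

yes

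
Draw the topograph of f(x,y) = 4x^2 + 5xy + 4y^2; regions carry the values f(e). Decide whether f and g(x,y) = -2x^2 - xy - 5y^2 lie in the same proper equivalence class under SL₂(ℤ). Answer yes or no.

D₁ = -39, D₂ = -39
f: translate: b→-3 (≡5 mod 8), so (4,5,4)→(4,-3,3)
f: flip: (4,-3,3)→(3,3,4)
f: reduced (well bottom): (3,3,4) with a≤c, −a<b≤a
g is negative-definite; reduce −g:
−g: reduced (well bottom): (2,1,5) with a≤c, −a<b≤a
flip sign back: reduced form of g is (-2,-1,-5)
reduced forms (3, 3, 4) vs (-2, -1, -5) ⇒ inequivalent

no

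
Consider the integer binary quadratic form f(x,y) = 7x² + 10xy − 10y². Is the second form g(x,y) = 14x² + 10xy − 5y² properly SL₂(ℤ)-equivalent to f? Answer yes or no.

D₁ = 380, D₂ = 380
river cycle of f (length 4): (-10, 10, 7), (7, 18, -2), (-2, 18, 7), (7, 10, -10)
river cycle of g (length 4): (-5, 10, 14), (14, 18, -1), (-1, 18, 14), (14, 10, -5)
cycles differ ⇒ inequivalent

no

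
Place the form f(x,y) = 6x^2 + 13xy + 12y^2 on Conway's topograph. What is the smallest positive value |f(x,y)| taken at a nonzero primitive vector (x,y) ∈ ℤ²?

translate: b→1 (≡13 mod 12), so (6,13,12)→(6,1,5)
flip: (6,1,5)→(5,-1,6)
reduced (well bottom): (5,-1,6) with a≤c, −a<b≤a
well minimum = a = 5

5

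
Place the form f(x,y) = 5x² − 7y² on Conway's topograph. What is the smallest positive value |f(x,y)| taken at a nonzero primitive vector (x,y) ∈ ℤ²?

descent: ρ → (-7,0,5)
descent: ρ → (5,10,-2)  [lands on river]
river: ρ → (-2,10,5)
closes: descent 2, river 2
min |a| on river = 2

2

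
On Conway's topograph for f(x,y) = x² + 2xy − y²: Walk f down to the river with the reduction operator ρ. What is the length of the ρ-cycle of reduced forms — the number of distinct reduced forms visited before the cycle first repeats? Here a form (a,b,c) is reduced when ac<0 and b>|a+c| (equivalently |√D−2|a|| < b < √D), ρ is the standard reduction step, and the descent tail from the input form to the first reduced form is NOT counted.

D = 8, ⌊√D⌋ = 2
river: ρ → (-1,2,1)
river: ρ → (1,2,-1)
ρ-cycle length = 2 (tail of 0 descent steps not counted)

2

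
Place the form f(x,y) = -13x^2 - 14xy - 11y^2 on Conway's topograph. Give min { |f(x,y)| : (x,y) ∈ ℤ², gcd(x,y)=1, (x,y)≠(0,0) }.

translate: b→-12 (≡14 mod 26), so (13,14,11)→(13,-12,10)
flip: (13,-12,10)→(10,12,13)
translate: b→-8 (≡12 mod 20), so (10,12,13)→(10,-8,11)
reduced (well bottom): (10,-8,11) with a≤c, −a<b≤a
well minimum |f| = |-10| = 10 (negative-definite)

10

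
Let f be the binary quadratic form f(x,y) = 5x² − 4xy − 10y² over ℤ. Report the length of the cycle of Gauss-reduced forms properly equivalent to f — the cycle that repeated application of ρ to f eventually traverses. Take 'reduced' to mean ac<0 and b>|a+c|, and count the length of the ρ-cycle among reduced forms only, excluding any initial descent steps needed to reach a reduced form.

D = 216, ⌊√D⌋ = 14
descent: ρ → (-10,4,5)
descent: ρ → (5,6,-9)  [lands on river]
river: ρ → (-9,12,2)
river: ρ → (2,12,-9)
river: ρ → (-9,6,5)
river: ρ → (5,14,-1)
river: ρ → (-1,14,5)
ρ-cycle length = 6 (tail of 2 descent steps not counted)

6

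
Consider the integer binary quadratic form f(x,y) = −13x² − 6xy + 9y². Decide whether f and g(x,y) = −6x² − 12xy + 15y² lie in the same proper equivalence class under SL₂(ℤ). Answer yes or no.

D₁ = 504, D₂ = 504
river cycle of f (length 10): (9, 6, -13), (-13, 20, 2), (2, 20, -13), (-13, 6, 9), (9, 12, -10), (-10, 8, 11), (11, 14, -7), (-7, 14, 11), (11, 8, -10), (-10, 12, 9)
river cycle of g (length 4): (15, 12, -6), (-6, 12, 15), (15, 18, -3), (-3, 18, 15)
cycles differ ⇒ inequivalent

no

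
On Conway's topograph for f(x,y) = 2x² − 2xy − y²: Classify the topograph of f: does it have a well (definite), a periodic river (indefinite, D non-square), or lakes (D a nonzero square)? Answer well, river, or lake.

D = b²−4ac = (-2)² − 4·2·(-1) = 12
D > 0 non-square ⇒ indefinite ⇒ periodic river

river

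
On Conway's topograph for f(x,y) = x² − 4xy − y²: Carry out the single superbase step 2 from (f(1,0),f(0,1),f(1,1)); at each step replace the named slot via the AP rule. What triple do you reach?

start (1,-1,-4) = (f(1,0),f(0,1),f(1,1))
replace slot 2: 2·(1+(-4)) − (-1) = -5 → (1,-5,-4)

1,-5,-4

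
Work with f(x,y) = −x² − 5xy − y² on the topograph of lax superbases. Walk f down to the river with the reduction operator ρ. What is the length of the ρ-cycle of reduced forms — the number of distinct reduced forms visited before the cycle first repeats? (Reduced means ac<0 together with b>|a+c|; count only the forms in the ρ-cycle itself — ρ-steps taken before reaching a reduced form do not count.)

D = 21, ⌊√D⌋ = 4
descent: ρ → (-1,3,3)  [lands on river]
river: ρ → (3,3,-1)
ρ-cycle length = 2 (tail of 1 descent step not counted)

2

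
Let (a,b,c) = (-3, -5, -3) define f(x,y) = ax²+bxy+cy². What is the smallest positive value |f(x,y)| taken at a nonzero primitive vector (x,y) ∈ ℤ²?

translate: b→-1 (≡5 mod 6), so (3,5,3)→(3,-1,1)
flip: (3,-1,1)→(1,1,3)
reduced (well bottom): (1,1,3) with a≤c, −a<b≤a
well minimum |f| = |-1| = 1 (negative-definite)

1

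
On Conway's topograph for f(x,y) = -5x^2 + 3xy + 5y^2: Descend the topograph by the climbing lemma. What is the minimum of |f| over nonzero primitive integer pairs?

river: ρ → (5,7,-3)
river: ρ → (-3,5,7)
river: ρ → (7,9,-1)
river: ρ → (-1,9,7)
river: ρ → (7,5,-3)
river: ρ → (-3,7,5)
river: ρ → (5,3,-5)
river: ρ → (-5,7,3)
river: ρ → (3,5,-7)
river: ρ → (-7,9,1)
river: ρ → (1,9,-7)
river: ρ → (-7,5,3)
river: ρ → (3,7,-5)
river: ρ → (-5,3,5)
closes: descent 0, river 14
min |a| on river = 1

1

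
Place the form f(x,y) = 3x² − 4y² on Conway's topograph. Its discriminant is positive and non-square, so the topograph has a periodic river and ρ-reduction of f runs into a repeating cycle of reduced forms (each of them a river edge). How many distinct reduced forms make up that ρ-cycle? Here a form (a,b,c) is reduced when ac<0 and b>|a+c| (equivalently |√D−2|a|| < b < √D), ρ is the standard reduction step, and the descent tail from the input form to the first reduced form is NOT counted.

D = 48, ⌊√D⌋ = 6
descent: ρ → (-4,0,3)
descent: ρ → (3,6,-1)  [lands on river]
river: ρ → (-1,6,3)
ρ-cycle length = 2 (tail of 2 descent steps not counted)

2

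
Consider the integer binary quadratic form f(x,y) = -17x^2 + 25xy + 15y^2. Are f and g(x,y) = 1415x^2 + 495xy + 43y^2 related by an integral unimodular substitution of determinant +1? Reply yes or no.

D₁ = 1645, D₂ = 1645
river cycle of f (length 10): (15, 35, -7), (-7, 35, 15), (15, 25, -17), (-17, 9, 23), (23, 37, -3), (-3, 35, 35), (35, 35, -3), (-3, 37, 23), (23, 9, -17), (-17, 25, 15)
river cycle of g (length 10): (-7, 35, 15), (15, 25, -17), (-17, 9, 23), (23, 37, -3), (-3, 35, 35), (35, 35, -3), (-3, 37, 23), (23, 9, -17), (-17, 25, 15), (15, 35, -7)
cycles coincide ⇒ equivalent

yes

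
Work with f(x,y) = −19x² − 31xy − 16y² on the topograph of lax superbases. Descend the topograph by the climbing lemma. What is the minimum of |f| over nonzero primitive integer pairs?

translate: b→-7 (≡31 mod 38), so (19,31,16)→(19,-7,4)
flip: (19,-7,4)→(4,7,19)
translate: b→-1 (≡7 mod 8), so (4,7,19)→(4,-1,16)
reduced (well bottom): (4,-1,16) with a≤c, −a<b≤a
well minimum |f| = |-4| = 4 (negative-definite)

4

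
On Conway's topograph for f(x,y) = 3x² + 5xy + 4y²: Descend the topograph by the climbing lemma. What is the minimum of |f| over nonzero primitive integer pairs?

translate: b→-1 (≡5 mod 6), so (3,5,4)→(3,-1,2)
flip: (3,-1,2)→(2,1,3)
reduced (well bottom): (2,1,3) with a≤c, −a<b≤a
well minimum = a = 2

2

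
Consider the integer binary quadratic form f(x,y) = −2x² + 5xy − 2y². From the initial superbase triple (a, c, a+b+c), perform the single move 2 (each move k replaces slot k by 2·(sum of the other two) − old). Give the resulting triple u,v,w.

start (-2,-2,1) = (f(1,0),f(0,1),f(1,1))
replace slot 2: 2·((-2)+1) − (-2) = 0 → (-2,0,1)

-2,0,1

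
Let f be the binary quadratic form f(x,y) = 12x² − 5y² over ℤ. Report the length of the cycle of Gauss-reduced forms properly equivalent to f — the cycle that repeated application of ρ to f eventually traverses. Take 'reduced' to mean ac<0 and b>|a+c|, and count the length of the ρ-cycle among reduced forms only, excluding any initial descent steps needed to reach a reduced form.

D = 240, ⌊√D⌋ = 15
descent: ρ → (-5,10,7)  [lands on river]
river: ρ → (7,4,-8)
river: ρ → (-8,12,3)
river: ρ → (3,12,-8)
river: ρ → (-8,4,7)
river: ρ → (7,10,-5)
ρ-cycle length = 6 (tail of 1 descent step not counted)

6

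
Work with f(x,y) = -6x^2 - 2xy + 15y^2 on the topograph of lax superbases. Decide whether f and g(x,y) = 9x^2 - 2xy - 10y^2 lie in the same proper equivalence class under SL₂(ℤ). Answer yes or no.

D₁ = 364, D₂ = 364
river cycle of f (length 8): (-6, 10, 11), (11, 12, -5), (-5, 18, 2), (2, 18, -5), (-5, 12, 11), (11, 10, -6), (-6, 14, 7), (7, 14, -6)
river cycle of g (length 8): (-10, 2, 9), (9, 16, -3), (-3, 14, 14), (14, 14, -3), (-3, 16, 9), (9, 2, -10), (-10, 18, 1), (1, 18, -10)
cycles differ ⇒ inequivalent

no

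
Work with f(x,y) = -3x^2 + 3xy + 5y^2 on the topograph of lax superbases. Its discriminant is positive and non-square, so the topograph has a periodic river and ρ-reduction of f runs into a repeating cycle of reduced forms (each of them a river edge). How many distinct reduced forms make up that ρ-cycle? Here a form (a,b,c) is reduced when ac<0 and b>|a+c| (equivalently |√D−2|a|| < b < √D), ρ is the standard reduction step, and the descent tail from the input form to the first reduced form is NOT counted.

D = 69, ⌊√D⌋ = 8
river: ρ → (5,7,-1)
river: ρ → (-1,7,5)
river: ρ → (5,3,-3)
river: ρ → (-3,3,5)
ρ-cycle length = 4 (tail of 0 descent steps not counted)

4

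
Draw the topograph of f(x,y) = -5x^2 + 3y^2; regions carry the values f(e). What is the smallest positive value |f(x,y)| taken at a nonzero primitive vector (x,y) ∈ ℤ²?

descent: ρ → (3,6,-2)  [lands on river]
river: ρ → (-2,6,3)
closes: descent 1, river 2
min |a| on river = 2

2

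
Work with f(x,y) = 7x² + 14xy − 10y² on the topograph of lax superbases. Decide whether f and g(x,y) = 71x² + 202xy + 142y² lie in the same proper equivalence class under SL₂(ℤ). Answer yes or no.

D₁ = 476, D₂ = 476
river cycle of f (length 8): (-10, 6, 11), (11, 16, -5), (-5, 14, 14), (14, 14, -5), (-5, 16, 11), (11, 6, -10), (-10, 14, 7), (7, 14, -10)
river cycle of g (length 8): (11, 6, -10), (-10, 14, 7), (7, 14, -10), (-10, 6, 11), (11, 16, -5), (-5, 14, 14), (14, 14, -5), (-5, 16, 11)
cycles coincide ⇒ equivalent

yes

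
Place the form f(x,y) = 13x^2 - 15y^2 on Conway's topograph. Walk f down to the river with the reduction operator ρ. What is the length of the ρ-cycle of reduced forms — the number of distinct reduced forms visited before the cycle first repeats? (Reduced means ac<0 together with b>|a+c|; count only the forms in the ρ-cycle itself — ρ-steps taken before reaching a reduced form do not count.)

D = 780, ⌊√D⌋ = 27
descent: ρ → (-15,0,13)
descent: ρ → (13,26,-2)  [lands on river]
river: ρ → (-2,26,13)
ρ-cycle length = 2 (tail of 2 descent steps not counted)

2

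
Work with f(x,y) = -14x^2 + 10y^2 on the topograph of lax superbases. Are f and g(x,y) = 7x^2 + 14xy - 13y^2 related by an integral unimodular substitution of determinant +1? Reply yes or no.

D₁ = 560, D₂ = 560
river cycle of f (length 2): (10, 20, -4), (-4, 20, 10)
river cycle of g (length 6): (-13, 12, 8), (8, 20, -5), (-5, 20, 8), (8, 12, -13), (-13, 14, 7), (7, 14, -13)
cycles differ ⇒ inequivalent

no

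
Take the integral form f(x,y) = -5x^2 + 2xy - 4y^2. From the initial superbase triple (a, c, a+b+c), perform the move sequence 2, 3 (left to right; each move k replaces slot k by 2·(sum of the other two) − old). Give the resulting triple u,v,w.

start (-5,-4,-7) = (f(1,0),f(0,1),f(1,1))
replace slot 2: 2·((-5)+(-7)) − (-4) = -20 → (-5,-20,-7)
replace slot 3: 2·((-5)+(-20)) − (-7) = -43 → (-5,-20,-43)

-5,-20,-43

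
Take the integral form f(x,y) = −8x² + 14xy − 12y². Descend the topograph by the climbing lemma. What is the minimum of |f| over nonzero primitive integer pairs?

translate: b→2 (≡-14 mod 16), so (8,-14,12)→(8,2,6)
flip: (8,2,6)→(6,-2,8)
reduced (well bottom): (6,-2,8) with a≤c, −a<b≤a
well minimum |f| = |-6| = 6 (negative-definite)

6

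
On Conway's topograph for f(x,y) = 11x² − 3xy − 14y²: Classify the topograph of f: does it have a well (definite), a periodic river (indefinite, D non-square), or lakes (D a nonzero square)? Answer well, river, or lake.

D = b²−4ac = (-3)² − 4·11·(-14) = 625
D = 25² is a perfect square ⇒ form factors over ℤ ⇒ lakes

lake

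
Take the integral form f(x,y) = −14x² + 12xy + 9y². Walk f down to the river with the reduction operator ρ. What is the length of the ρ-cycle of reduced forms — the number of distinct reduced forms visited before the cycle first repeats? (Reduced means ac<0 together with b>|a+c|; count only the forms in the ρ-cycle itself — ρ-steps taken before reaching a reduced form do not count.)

D = 648, ⌊√D⌋ = 25
river: ρ → (9,24,-2)
river: ρ → (-2,24,9)
river: ρ → (9,12,-14)
river: ρ → (-14,16,7)
river: ρ → (7,12,-18)
river: ρ → (-18,24,1)
river: ρ → (1,24,-18)
river: ρ → (-18,12,7)
river: ρ → (7,16,-14)
river: ρ → (-14,12,9)
ρ-cycle length = 10 (tail of 0 descent steps not counted)

10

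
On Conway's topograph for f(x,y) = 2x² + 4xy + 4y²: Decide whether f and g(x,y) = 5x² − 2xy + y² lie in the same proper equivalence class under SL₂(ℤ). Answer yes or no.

D₁ = -16, D₂ = -16
f: translate: b→0 (≡4 mod 4), so (2,4,4)→(2,0,2)
f: reduced (well bottom): (2,0,2) with a≤c, −a<b≤a
g: flip: (5,-2,1)→(1,2,5)
g: translate: b→0 (≡2 mod 2), so (1,2,5)→(1,0,4)
g: reduced (well bottom): (1,0,4) with a≤c, −a<b≤a
reduced forms (2, 0, 2) vs (1, 0, 4) ⇒ inequivalent

no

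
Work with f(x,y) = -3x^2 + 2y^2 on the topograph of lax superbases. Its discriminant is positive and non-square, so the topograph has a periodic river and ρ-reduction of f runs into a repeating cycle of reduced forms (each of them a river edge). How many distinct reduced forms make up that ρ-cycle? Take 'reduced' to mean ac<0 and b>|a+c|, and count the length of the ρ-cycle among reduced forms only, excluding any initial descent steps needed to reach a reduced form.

D = 24, ⌊√D⌋ = 4
descent: ρ → (2,4,-1)  [lands on river]
river: ρ → (-1,4,2)
ρ-cycle length = 2 (tail of 1 descent step not counted)

2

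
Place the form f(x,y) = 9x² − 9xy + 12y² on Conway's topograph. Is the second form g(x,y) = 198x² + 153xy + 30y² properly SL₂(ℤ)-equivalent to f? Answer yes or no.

D₁ = -351, D₂ = -351
f: translate: b→9 (≡-9 mod 18), so (9,-9,12)→(9,9,12)
f: reduced (well bottom): (9,9,12) with a≤c, −a<b≤a
g: flip: (198,153,30)→(30,-153,198)
g: translate: b→27 (≡-153 mod 60), so (30,-153,198)→(30,27,9)
g: flip: (30,27,9)→(9,-27,30)
g: translate: b→9 (≡-27 mod 18), so (9,-27,30)→(9,9,12)
g: reduced (well bottom): (9,9,12) with a≤c, −a<b≤a
reduced forms (9, 9, 12) vs (9, 9, 12) ⇒ equivalent

yes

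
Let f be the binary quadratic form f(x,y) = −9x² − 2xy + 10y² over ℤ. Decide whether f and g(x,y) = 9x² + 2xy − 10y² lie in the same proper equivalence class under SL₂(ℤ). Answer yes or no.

D₁ = 364, D₂ = 364
river cycle of f (length 8): (10, 2, -9), (-9, 16, 3), (3, 14, -14), (-14, 14, 3), (3, 16, -9), (-9, 2, 10), (10, 18, -1), (-1, 18, 10)
river cycle of g (length 8): (-10, 18, 1), (1, 18, -10), (-10, 2, 9), (9, 16, -3), (-3, 14, 14), (14, 14, -3), (-3, 16, 9), (9, 2, -10)
cycles differ ⇒ inequivalent

no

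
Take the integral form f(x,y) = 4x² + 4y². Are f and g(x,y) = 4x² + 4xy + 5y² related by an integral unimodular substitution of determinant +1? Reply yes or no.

D₁ = -64, D₂ = -64
f: reduced (well bottom): (4,0,4) with a≤c, −a<b≤a
g: reduced (well bottom): (4,4,5) with a≤c, −a<b≤a
reduced forms (4, 0, 4) vs (4, 4, 5) ⇒ inequivalent

no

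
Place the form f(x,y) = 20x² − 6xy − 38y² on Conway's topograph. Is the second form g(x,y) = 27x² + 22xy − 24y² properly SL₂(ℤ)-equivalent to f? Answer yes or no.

D₁ = 3076, D₂ = 3076
river cycle of f (length 70): (20, 34, -24), (-24, 14, 30), (30, 46, -8), (-8, 50, 18), (18, 22, -36), (-36, 50, 4), (4, 54, -10), (-10, 46, 24), (24, 50, -6), (-6, 46, 40), … (60 more)
river cycle of g (length 74): (-24, 26, 25), (25, 24, -25), (-25, 26, 24), (24, 22, -27), (-27, 32, 19), (19, 44, -15), (-15, 46, 16), (16, 50, -9), (-9, 40, 41), (41, 42, -8), … (64 more)
cycles differ ⇒ inequivalent

no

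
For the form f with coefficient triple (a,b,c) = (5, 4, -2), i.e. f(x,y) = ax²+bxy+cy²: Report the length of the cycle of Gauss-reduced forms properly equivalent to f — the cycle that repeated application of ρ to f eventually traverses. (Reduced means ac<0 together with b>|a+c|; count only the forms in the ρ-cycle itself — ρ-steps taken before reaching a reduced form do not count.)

D = 56, ⌊√D⌋ = 7
river: ρ → (-2,4,5)
river: ρ → (5,6,-1)
river: ρ → (-1,6,5)
river: ρ → (5,4,-2)
ρ-cycle length = 4 (tail of 0 descent steps not counted)

4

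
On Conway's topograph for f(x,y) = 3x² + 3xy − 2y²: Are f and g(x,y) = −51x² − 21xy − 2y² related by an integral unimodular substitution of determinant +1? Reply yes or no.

D₁ = 33, D₂ = 33
river cycle of f (length 4): (-2, 5, 1), (1, 5, -2), (-2, 3, 3), (3, 3, -2)
river cycle of g (length 4): (-2, 5, 1), (1, 5, -2), (-2, 3, 3), (3, 3, -2)
cycles coincide ⇒ equivalent

yes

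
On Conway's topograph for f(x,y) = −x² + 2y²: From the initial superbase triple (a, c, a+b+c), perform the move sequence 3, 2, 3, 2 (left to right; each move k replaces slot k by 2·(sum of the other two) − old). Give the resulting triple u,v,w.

start (-1,2,1) = (f(1,0),f(0,1),f(1,1))
replace slot 3: 2·((-1)+2) − 1 = 1 → (-1,2,1)
replace slot 2: 2·((-1)+1) − 2 = -2 → (-1,-2,1)
replace slot 3: 2·((-1)+(-2)) − 1 = -7 → (-1,-2,-7)
replace slot 2: 2·((-1)+(-7)) − (-2) = -14 → (-1,-14,-7)

-1,-14,-7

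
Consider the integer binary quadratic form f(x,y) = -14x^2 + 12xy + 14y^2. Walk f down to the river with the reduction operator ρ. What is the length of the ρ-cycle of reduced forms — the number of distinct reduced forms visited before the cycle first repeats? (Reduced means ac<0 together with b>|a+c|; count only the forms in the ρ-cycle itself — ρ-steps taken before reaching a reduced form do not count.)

D = 928, ⌊√D⌋ = 30
river: ρ → (14,16,-12)
river: ρ → (-12,8,18)
river: ρ → (18,28,-2)
river: ρ → (-2,28,18)
river: ρ → (18,8,-12)
river: ρ → (-12,16,14)
river: ρ → (14,12,-14)
river: ρ → (-14,16,12)
river: ρ → (12,8,-18)
river: ρ → (-18,28,2)
river: ρ → (2,28,-18)
river: ρ → (-18,8,12)
river: ρ → (12,16,-14)
river: ρ → (-14,12,14)
ρ-cycle length = 14 (tail of 0 descent steps not counted)

14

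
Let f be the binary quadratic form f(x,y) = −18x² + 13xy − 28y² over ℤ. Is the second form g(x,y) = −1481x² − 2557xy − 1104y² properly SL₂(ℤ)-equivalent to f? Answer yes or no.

D₁ = -1847, D₂ = -1847
f is negative-definite; reduce −f:
−f: reduced (well bottom): (18,-13,28) with a≤c, −a<b≤a
flip sign back: reduced form of f is (-18,13,-28)
g is negative-definite; reduce −g:
−g: translate: b→-405 (≡2557 mod 2962), so (1481,2557,1104)→(1481,-405,28)
−g: flip: (1481,-405,28)→(28,405,1481)
−g: translate: b→13 (≡405 mod 56), so (28,405,1481)→(28,13,18)
−g: flip: (28,13,18)→(18,-13,28)
−g: reduced (well bottom): (18,-13,28) with a≤c, −a<b≤a
flip sign back: reduced form of g is (-18,13,-28)
reduced forms (-18, 13, -28) vs (-18, 13, -28) ⇒ equivalent

yes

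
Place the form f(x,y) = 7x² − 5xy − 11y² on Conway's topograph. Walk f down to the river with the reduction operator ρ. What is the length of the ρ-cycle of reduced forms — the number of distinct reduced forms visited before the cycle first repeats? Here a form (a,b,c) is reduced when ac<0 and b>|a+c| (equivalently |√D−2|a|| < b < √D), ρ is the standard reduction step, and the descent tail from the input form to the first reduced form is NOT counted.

D = 333, ⌊√D⌋ = 18
descent: ρ → (-11,5,7)  [lands on river]
river: ρ → (7,9,-9)
river: ρ → (-9,9,7)
river: ρ → (7,5,-11)
river: ρ → (-11,17,1)
river: ρ → (1,17,-11)
ρ-cycle length = 6 (tail of 1 descent step not counted)

6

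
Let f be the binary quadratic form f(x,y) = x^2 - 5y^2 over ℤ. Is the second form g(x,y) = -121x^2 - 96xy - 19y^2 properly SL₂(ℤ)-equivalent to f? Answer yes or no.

D₁ = 20, D₂ = 20
river cycle of f (length 2): (1, 4, -1), (-1, 4, 1)
river cycle of g (length 2): (1, 4, -1), (-1, 4, 1)
cycles coincide ⇒ equivalent

yes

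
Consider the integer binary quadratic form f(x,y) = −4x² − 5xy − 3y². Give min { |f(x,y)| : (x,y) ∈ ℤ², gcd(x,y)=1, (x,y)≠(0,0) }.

translate: b→-3 (≡5 mod 8), so (4,5,3)→(4,-3,2)
flip: (4,-3,2)→(2,3,4)
translate: b→-1 (≡3 mod 4), so (2,3,4)→(2,-1,3)
reduced (well bottom): (2,-1,3) with a≤c, −a<b≤a
well minimum |f| = |-2| = 2 (negative-definite)

2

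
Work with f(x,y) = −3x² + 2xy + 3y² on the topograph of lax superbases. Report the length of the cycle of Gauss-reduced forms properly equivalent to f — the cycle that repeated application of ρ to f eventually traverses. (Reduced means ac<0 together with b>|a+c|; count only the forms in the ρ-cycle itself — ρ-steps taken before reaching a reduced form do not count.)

D = 40, ⌊√D⌋ = 6
river: ρ → (3,4,-2)
river: ρ → (-2,4,3)
river: ρ → (3,2,-3)
river: ρ → (-3,4,2)
river: ρ → (2,4,-3)
river: ρ → (-3,2,3)
ρ-cycle length = 6 (tail of 0 descent steps not counted)

6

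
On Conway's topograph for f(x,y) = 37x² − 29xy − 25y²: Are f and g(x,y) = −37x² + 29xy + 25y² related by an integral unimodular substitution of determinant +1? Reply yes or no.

D₁ = 4541, D₂ = 4541
river cycle of f (length 18): (-25, 29, 37), (37, 45, -17), (-17, 57, 19), (19, 57, -17), (-17, 45, 37), (37, 29, -25), (-25, 21, 41), (41, 61, -5), (-5, 59, 53), (53, 47, -11), … (8 more)
river cycle of g (length 18): (25, 21, -41), (-41, 61, 5), (5, 59, -53), (-53, 47, 11), (11, 63, -13), (-13, 67, 1), (1, 67, -13), (-13, 63, 11), (11, 47, -53), (-53, 59, 5), … (8 more)
cycles differ ⇒ inequivalent

no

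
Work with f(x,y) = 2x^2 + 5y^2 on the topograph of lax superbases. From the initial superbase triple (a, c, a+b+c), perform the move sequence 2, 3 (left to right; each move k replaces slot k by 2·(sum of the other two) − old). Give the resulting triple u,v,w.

start (2,5,7) = (f(1,0),f(0,1),f(1,1))
replace slot 2: 2·(2+7) − 5 = 13 → (2,13,7)
replace slot 3: 2·(2+13) − 7 = 23 → (2,13,23)

2,13,23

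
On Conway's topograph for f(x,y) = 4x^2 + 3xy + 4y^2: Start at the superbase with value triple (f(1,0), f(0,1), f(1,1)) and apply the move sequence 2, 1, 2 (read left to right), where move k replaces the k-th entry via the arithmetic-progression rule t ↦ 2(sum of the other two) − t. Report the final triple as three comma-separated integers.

start (4,4,11) = (f(1,0),f(0,1),f(1,1))
replace slot 2: 2·(4+11) − 4 = 26 → (4,26,11)
replace slot 1: 2·(26+11) − 4 = 70 → (70,26,11)
replace slot 2: 2·(70+11) − 26 = 136 → (70,136,11)

70,136,11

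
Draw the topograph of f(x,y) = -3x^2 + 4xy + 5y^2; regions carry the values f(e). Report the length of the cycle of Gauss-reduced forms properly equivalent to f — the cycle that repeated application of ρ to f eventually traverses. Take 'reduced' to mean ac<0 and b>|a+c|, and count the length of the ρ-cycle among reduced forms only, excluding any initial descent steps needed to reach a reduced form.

D = 76, ⌊√D⌋ = 8
river: ρ → (5,6,-2)
river: ρ → (-2,6,5)
river: ρ → (5,4,-3)
river: ρ → (-3,8,1)
river: ρ → (1,8,-3)
river: ρ → (-3,4,5)
ρ-cycle length = 6 (tail of 0 descent steps not counted)

6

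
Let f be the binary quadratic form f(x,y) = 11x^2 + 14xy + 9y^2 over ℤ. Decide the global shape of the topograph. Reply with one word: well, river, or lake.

D = b²−4ac = 14² − 4·11·9 = -200
D < 0 ⇒ definite ⇒ every region one sign ⇒ single well

well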